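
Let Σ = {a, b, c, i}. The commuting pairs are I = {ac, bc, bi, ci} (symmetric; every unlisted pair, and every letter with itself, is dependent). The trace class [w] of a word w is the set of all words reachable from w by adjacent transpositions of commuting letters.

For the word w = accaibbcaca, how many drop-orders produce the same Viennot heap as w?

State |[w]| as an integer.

990

piece 0:a — minimal
piece 1:c — minimal
piece 2:c rests on {1:c}
piece 3:a rests on {0:a}
piece 4:i rests on {3:a}
piece 5:b rests on {3:a}
piece 6:b rests on {5:b}
piece 7:c rests on {2:c}
piece 8:a rests on {4:i, 6:b}
piece 9:c rests on {7:c}
piece 10:a rests on {8:a}
minimal pieces: {0:a, 1:c}
ways to finish when only these pieces remain (= sum over removing one remaining piece with nothing left below it):
  1 left: {9}→1  {10}→1
  2 left: {7,9}→1  {8,10}→1  {9,10}→2
  3 left: {2,7,9}→1  {4,8,10}→1  {6,8,10}→1  {7,9,10}→3  {8,9,10}→3
  4 left: {1,2,7,9}→1  {2,7,9,10}→4  {4,6,8,10}→2  {4,8,9,10}→4  {5,6,8,10}→1  {6,8,9,10}→4  {7,8,9,10}→6
  5 left: {1,2,7,9,10}→5  {2,7,8,9,10}→10  {4,5,6,8,10}→3  {4,6,8,9,10}→10  {4,7,8,9,10}→10  {5,6,8,9,10}→5  {6,7,8,9,10}→10
  6 left: {1,2,7,8,9,10}→15  {2,4,7,8,9,10}→20  {2,6,7,8,9,10}→20  {3,4,5,6,8,10}→3  {4,5,6,8,9,10}→18  {4,6,7,8,9,10}→30  {5,6,7,8,9,10}→15
  7 left: {0,3,4,5,6,8,10}→3  {1,2,4,7,8,9,10}→35  {1,2,6,7,8,9,10}→35  {2,4,6,7,8,9,10}→70  {2,5,6,7,8,9,10}→35  {3,4,5,6,8,9,10}→21  {4,5,6,7,8,9,10}→63
  8 left: {0,3,4,5,6,8,9,10}→24  {1,2,4,6,7,8,9,10}→140  {1,2,5,6,7,8,9,10}→70  {2,4,5,6,7,8,9,10}→168  {3,4,5,6,7,8,9,10}→84
  9 left: {0,3,4,5,6,7,8,9,10}→108  {1,2,4,5,6,7,8,9,10}→378  {2,3,4,5,6,7,8,9,10}→252
  placing 0:a first → 630 extensions
  placing 1:c first → 360 extensions
total linear extensions = 990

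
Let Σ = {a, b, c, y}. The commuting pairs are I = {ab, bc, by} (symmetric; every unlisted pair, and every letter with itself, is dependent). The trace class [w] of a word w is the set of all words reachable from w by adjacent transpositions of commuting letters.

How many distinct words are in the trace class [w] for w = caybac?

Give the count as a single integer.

6

0(c) covers ∅
1(a) covers 0:c
2(y) covers 1:a
3(b) covers ∅
4(a) covers 2:y
5(c) covers 4:a
floor of heap: 0:c, 3:b
completions by unplaced set U, small U first (add the entries for U minus each lowest piece of U):
  |U|=1: {3}:1  {5}:1
  |U|=2: {3,5}:2  {4,5}:1
  |U|=3: {2,4,5}:1  {3,4,5}:3
  |U|=4: {1,2,4,5}:1  {2,3,4,5}:4
  start at 0(c): 5
  start at 3(b): 1
sum over floor = 6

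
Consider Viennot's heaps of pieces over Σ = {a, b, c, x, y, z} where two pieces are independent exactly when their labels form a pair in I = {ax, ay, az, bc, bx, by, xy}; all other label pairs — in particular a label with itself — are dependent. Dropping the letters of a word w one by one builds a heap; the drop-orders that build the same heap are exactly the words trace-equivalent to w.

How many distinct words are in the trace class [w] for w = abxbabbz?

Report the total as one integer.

7

#0=a has no predecessor
#1=b depends on [0:a]
#2=x has no predecessor
#3=b depends on [1:b]
#4=a depends on [3:b]
#5=b depends on [4:a]
#6=b depends on [5:b]
#7=z depends on [2:x, 6:b]
sources: [0:a, 2:x]
N(rest) = Σ N(rest − s) over sources s of rest; N(one piece) = 1:
  size 1 → [7]=1
  size 2 → [2,7]=1  [6,7]=1
  size 3 → [2,6,7]=2  [5,6,7]=1
  size 4 → [2,5,6,7]=3  [4,5,6,7]=1
  size 5 → [2,4,5,6,7]=4  [3,4,5,6,7]=1
  size 6 → [1,3,4,5,6,7]=1  [2,3,4,5,6,7]=5
  first=0(a) contributes 6
  first=2(x) contributes 1
|[w]| = 7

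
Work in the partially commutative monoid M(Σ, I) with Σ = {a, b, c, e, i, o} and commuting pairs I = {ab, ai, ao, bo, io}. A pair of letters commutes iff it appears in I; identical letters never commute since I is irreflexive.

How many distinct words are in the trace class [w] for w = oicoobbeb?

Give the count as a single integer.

12

#0=o has no predecessor
#1=i has no predecessor
#2=c depends on [0:o, 1:i]
#3=o depends on [2:c]
#4=o depends on [3:o]
#5=b depends on [2:c]
#6=b depends on [5:b]
#7=e depends on [4:o, 6:b]
#8=b depends on [7:e]
sources: [0:o, 1:i]
N(rest) = Σ N(rest − s) over sources s of rest; N(one piece) = 1:
  size 1 → [8]=1
  size 2 → [7,8]=1
  size 3 → [4,7,8]=1  [6,7,8]=1
  size 4 → [3,4,7,8]=1  [4,6,7,8]=2  [5,6,7,8]=1
  size 5 → [3,4,6,7,8]=3  [4,5,6,7,8]=3
  size 6 → [3,4,5,6,7,8]=6
  size 7 → [2,3,4,5,6,7,8]=6
  first=0(o) contributes 6
  first=1(i) contributes 6
|[w]| = 12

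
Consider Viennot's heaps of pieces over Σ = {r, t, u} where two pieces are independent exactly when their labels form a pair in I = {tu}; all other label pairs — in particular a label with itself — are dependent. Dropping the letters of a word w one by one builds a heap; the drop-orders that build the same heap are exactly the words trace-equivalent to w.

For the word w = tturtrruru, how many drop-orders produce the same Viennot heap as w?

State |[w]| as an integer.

3

#0=t has no predecessor
#1=t depends on [0:t]
#2=u has no predecessor
#3=r depends on [1:t, 2:u]
#4=t depends on [3:r]
#5=r depends on [4:t]
#6=r depends on [5:r]
#7=u depends on [6:r]
#8=r depends on [7:u]
#9=u depends on [8:r]
sources: [0:t, 2:u]
N(rest) = Σ N(rest − s) over sources s of rest; N(one piece) = 1:
  size 1 → [9]=1
  size 2 → [8,9]=1
  size 3 → [7,8,9]=1
  size 4 → [6,7,8,9]=1
  size 5 → [5,6,7,8,9]=1
  size 6 → [4,5,6,7,8,9]=1
  size 7 → [3,4,5,6,7,8,9]=1
  size 8 → [1,3,4,5,6,7,8,9]=1  [2,3,4,5,6,7,8,9]=1
  first=0(t) contributes 2
  first=2(u) contributes 1
|[w]| = 3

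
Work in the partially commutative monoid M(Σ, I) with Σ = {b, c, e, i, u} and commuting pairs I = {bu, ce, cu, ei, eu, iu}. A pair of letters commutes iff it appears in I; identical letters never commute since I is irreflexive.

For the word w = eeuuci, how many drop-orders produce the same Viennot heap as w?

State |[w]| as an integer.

0(e) covers ∅
1(e) covers 0:e
2(u) covers ∅
3(u) covers 2:u
4(c) covers ∅
5(i) covers 4:c
floor of heap: 0:e, 2:u, 4:c
completions by unplaced set U, small U first (add the entries for U minus each lowest piece of U):
  |U|=1: {1}:1  {3}:1  {5}:1
  |U|=2: {0,1}:1  {1,3}:2  {1,5}:2  {2,3}:1  {3,5}:2  {4,5}:1
  |U|=3: {0,1,3}:3  {0,1,5}:3  {1,2,3}:3  {1,3,5}:6  {1,4,5}:3  {2,3,5}:3  {3,4,5}:3
  |U|=4: {0,1,2,3}:6  {0,1,3,5}:12  {0,1,4,5}:6  {1,2,3,5}:12  {1,3,4,5}:12  {2,3,4,5}:6
  start at 0(e): 30
  start at 2(u): 30
  start at 4(c): 30
sum over floor = 90

90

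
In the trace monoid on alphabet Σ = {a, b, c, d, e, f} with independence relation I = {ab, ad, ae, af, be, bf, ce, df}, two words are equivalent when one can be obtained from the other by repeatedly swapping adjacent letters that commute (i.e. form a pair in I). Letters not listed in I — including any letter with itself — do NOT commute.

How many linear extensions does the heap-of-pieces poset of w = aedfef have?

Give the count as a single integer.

0(a) covers ∅
1(e) covers ∅
2(d) covers 1:e
3(f) covers 1:e
4(e) covers 2:d, 3:f
5(f) covers 4:e
floor of heap: 0:a, 1:e
completions by unplaced set U, small U first (add the entries for U minus each lowest piece of U):
  |U|=1: {0}:1  {5}:1
  |U|=2: {0,5}:2  {4,5}:1
  |U|=3: {0,4,5}:3  {2,4,5}:1  {3,4,5}:1
  |U|=4: {0,2,4,5}:4  {0,3,4,5}:4  {2,3,4,5}:2
  start at 0(a): 2
  start at 1(e): 10
sum over floor = 12

12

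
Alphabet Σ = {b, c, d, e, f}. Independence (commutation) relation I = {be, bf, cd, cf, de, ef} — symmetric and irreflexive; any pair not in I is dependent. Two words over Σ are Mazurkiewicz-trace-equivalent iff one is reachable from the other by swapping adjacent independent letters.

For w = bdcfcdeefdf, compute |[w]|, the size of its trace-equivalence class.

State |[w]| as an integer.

210

#0=b has no predecessor
#1=d depends on [0:b]
#2=c depends on [0:b]
#3=f depends on [1:d]
#4=c depends on [2:c]
#5=d depends on [3:f]
#6=e depends on [4:c]
#7=e depends on [6:e]
#8=f depends on [5:d]
#9=d depends on [8:f]
#10=f depends on [9:d]
sources: [0:b]
N(rest) = Σ N(rest − s) over sources s of rest; N(one piece) = 1:
  size 1 → [7]=1  [10]=1
  size 2 → [6,7]=1  [7,10]=2  [9,10]=1
  size 3 → [4,6,7]=1  [6,7,10]=3  [7,9,10]=3  [8,9,10]=1
  size 4 → [2,4,6,7]=1  [4,6,7,10]=4  [5,8,9,10]=1  [6,7,9,10]=6  [7,8,9,10]=4
  size 5 → [2,4,6,7,10]=5  [3,5,8,9,10]=1  [4,6,7,9,10]=10  [5,7,8,9,10]=5  [6,7,8,9,10]=10
  size 6 → [1,3,5,8,9,10]=1  [2,4,6,7,9,10]=15  [3,5,7,8,9,10]=6  [4,6,7,8,9,10]=20  [5,6,7,8,9,10]=15
  size 7 → [1,3,5,7,8,9,10]=7  [2,4,6,7,8,9,10]=35  [3,5,6,7,8,9,10]=21  [4,5,6,7,8,9,10]=35
  size 8 → [1,3,5,6,7,8,9,10]=28  [2,4,5,6,7,8,9,10]=70  [3,4,5,6,7,8,9,10]=56
  size 9 → [1,3,4,5,6,7,8,9,10]=84  [2,3,4,5,6,7,8,9,10]=126
  first=0(b) contributes 210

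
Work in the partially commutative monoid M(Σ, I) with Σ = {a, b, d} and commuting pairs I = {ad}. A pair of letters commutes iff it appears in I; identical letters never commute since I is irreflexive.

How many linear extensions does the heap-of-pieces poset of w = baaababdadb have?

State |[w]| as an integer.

0(b) covers ∅
1(a) covers 0:b
2(a) covers 1:a
3(a) covers 2:a
4(b) covers 3:a
5(a) covers 4:b
6(b) covers 5:a
7(d) covers 6:b
8(a) covers 6:b
9(d) covers 7:d
10(b) covers 8:a, 9:d
floor of heap: 0:b
completions by unplaced set U, small U first (add the entries for U minus each lowest piece of U):
  |U|=1: {10}:1
  |U|=2: {8,10}:1  {9,10}:1
  |U|=3: {7,9,10}:1  {8,9,10}:2
  |U|=4: {7,8,9,10}:3
  |U|=5: {6,7,8,9,10}:3
  |U|=6: {5,6,7,8,9,10}:3
  |U|=7: {4,5,6,7,8,9,10}:3
  |U|=8: {3,4,5,6,7,8,9,10}:3
  |U|=9: {2,3,4,5,6,7,8,9,10}:3
  start at 0(b): 3

3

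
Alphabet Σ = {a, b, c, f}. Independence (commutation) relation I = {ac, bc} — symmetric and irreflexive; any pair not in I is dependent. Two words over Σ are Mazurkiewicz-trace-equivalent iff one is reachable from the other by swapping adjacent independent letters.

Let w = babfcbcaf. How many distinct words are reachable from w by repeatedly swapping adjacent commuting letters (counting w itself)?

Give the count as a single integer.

6

#0=b has no predecessor
#1=a depends on [0:b]
#2=b depends on [1:a]
#3=f depends on [2:b]
#4=c depends on [3:f]
#5=b depends on [3:f]
#6=c depends on [4:c]
#7=a depends on [5:b]
#8=f depends on [6:c, 7:a]
sources: [0:b]
N(rest) = Σ N(rest − s) over sources s of rest; N(one piece) = 1:
  size 1 → [8]=1
  size 2 → [6,8]=1  [7,8]=1
  size 3 → [4,6,8]=1  [5,7,8]=1  [6,7,8]=2
  size 4 → [4,6,7,8]=3  [5,6,7,8]=3
  size 5 → [4,5,6,7,8]=6
  size 6 → [3,4,5,6,7,8]=6
  size 7 → [2,3,4,5,6,7,8]=6
  first=0(b) contributes 6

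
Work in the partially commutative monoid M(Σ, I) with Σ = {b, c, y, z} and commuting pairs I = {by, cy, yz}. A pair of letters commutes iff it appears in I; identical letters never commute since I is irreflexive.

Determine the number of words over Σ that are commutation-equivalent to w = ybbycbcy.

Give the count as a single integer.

piece 0:y — minimal
piece 1:b — minimal
piece 2:b rests on {1:b}
piece 3:y rests on {0:y}
piece 4:c rests on {2:b}
piece 5:b rests on {4:c}
piece 6:c rests on {5:b}
piece 7:y rests on {3:y}
minimal pieces: {0:y, 1:b}
ways to finish when only these pieces remain (= sum over removing one remaining piece with nothing left below it):
  1 left: {6}→1  {7}→1
  2 left: {3,7}→1  {5,6}→1  {6,7}→2
  3 left: {0,3,7}→1  {3,6,7}→3  {4,5,6}→1  {5,6,7}→3
  4 left: {0,3,6,7}→4  {2,4,5,6}→1  {3,5,6,7}→6  {4,5,6,7}→4
  5 left: {0,3,5,6,7}→10  {1,2,4,5,6}→1  {2,4,5,6,7}→5  {3,4,5,6,7}→10
  6 left: {0,3,4,5,6,7}→20  {1,2,4,5,6,7}→6  {2,3,4,5,6,7}→15
  placing 0:y first → 21 extensions
  placing 1:b first → 35 extensions
total linear extensions = 56

56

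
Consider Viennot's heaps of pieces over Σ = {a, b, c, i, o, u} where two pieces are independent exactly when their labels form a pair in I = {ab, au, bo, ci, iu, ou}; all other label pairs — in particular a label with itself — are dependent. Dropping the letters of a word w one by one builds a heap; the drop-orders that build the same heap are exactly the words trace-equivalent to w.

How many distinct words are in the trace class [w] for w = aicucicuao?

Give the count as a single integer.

51

piece 0:a — minimal
piece 1:i rests on {0:a}
piece 2:c rests on {0:a}
piece 3:u rests on {2:c}
piece 4:c rests on {3:u}
piece 5:i rests on {1:i}
piece 6:c rests on {4:c}
piece 7:u rests on {6:c}
piece 8:a rests on {5:i, 6:c}
piece 9:o rests on {8:a}
minimal pieces: {0:a}
ways to finish when only these pieces remain (= sum over removing one remaining piece with nothing left below it):
  1 left: {7}→1  {9}→1
  2 left: {7,9}→2  {8,9}→1
  3 left: {5,8,9}→1  {7,8,9}→3
  4 left: {1,5,8,9}→1  {5,7,8,9}→4  {6,7,8,9}→3
  5 left: {1,5,7,8,9}→5  {4,6,7,8,9}→3  {5,6,7,8,9}→7
  6 left: {1,5,6,7,8,9}→12  {3,4,6,7,8,9}→3  {4,5,6,7,8,9}→10
  7 left: {1,4,5,6,7,8,9}→22  {2,3,4,6,7,8,9}→3  {3,4,5,6,7,8,9}→13
  8 left: {1,3,4,5,6,7,8,9}→35  {2,3,4,5,6,7,8,9}→16
  placing 0:a first → 51 extensions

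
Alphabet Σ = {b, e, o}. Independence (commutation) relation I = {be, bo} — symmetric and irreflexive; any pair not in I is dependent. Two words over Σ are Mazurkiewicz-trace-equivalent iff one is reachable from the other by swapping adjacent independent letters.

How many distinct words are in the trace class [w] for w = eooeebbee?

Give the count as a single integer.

drop 0:e onto floor
drop 1:o onto {0:e}
drop 2:o onto {1:o}
drop 3:e onto {2:o}
drop 4:e onto {3:e}
drop 5:b onto floor
drop 6:b onto {5:b}
drop 7:e onto {4:e}
drop 8:e onto {7:e}
ground layer = {0:e, 5:b}
drop-orders for the pieces not yet dropped (sum over which currently-grounded one goes next):
  1 to go: {6} 1  {8} 1
  2 to go: {5,6} 1  {6,8} 2  {7,8} 1
  3 to go: {4,7,8} 1  {5,6,8} 3  {6,7,8} 3
  4 to go: {3,4,7,8} 1  {4,6,7,8} 4  {5,6,7,8} 6
  5 to go: {2,3,4,7,8} 1  {3,4,6,7,8} 5  {4,5,6,7,8} 10
  6 to go: {1,2,3,4,7,8} 1  {2,3,4,6,7,8} 6  {3,4,5,6,7,8} 15
  7 to go: {0,1,2,3,4,7,8} 1  {1,2,3,4,6,7,8} 7  {2,3,4,5,6,7,8} 21
  if 0:e drops first: 28 orders
  if 5:b drops first: 8 orders
heap linearizations: 36

36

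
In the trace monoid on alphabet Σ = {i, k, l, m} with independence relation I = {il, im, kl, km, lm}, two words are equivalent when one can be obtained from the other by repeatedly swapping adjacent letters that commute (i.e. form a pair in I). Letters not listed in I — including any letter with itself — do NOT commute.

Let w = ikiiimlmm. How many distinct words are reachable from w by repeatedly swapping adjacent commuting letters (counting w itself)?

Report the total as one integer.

504

piece 0:i — minimal
piece 1:k rests on {0:i}
piece 2:i rests on {1:k}
piece 3:i rests on {2:i}
piece 4:i rests on {3:i}
piece 5:m — minimal
piece 6:l — minimal
piece 7:m rests on {5:m}
piece 8:m rests on {7:m}
minimal pieces: {0:i, 5:m, 6:l}
ways to finish when only these pieces remain (= sum over removing one remaining piece with nothing left below it):
  1 left: {4}→1  {6}→1  {8}→1
  2 left: {3,4}→1  {4,6}→2  {4,8}→2  {6,8}→2  {7,8}→1
  3 left: {2,3,4}→1  {3,4,6}→3  {3,4,8}→3  {4,6,8}→6  {4,7,8}→3  {5,7,8}→1  {6,7,8}→3
  4 left: {1,2,3,4}→1  {2,3,4,6}→4  {2,3,4,8}→4  {3,4,6,8}→12  {3,4,7,8}→6  {4,5,7,8}→4  {4,6,7,8}→12  {5,6,7,8}→4
  5 left: {0,1,2,3,4}→1  {1,2,3,4,6}→5  {1,2,3,4,8}→5  {2,3,4,6,8}→20  {2,3,4,7,8}→10  {3,4,5,7,8}→10  {3,4,6,7,8}→30  {4,5,6,7,8}→20
  6 left: {0,1,2,3,4,6}→6  {0,1,2,3,4,8}→6  {1,2,3,4,6,8}→30  {1,2,3,4,7,8}→15  {2,3,4,5,7,8}→20  {2,3,4,6,7,8}→60  {3,4,5,6,7,8}→60
  7 left: {0,1,2,3,4,6,8}→42  {0,1,2,3,4,7,8}→21  {1,2,3,4,5,7,8}→35  {1,2,3,4,6,7,8}→105  {2,3,4,5,6,7,8}→140
  placing 0:i first → 280 extensions
  placing 5:m first → 168 extensions
  placing 6:l first → 56 extensions
total linear extensions = 504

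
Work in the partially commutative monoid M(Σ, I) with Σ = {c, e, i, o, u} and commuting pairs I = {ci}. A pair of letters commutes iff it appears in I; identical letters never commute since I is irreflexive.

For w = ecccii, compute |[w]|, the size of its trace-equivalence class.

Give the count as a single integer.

10

piece 0:e — minimal
piece 1:c rests on {0:e}
piece 2:c rests on {1:c}
piece 3:c rests on {2:c}
piece 4:i rests on {0:e}
piece 5:i rests on {4:i}
minimal pieces: {0:e}
ways to finish when only these pieces remain (= sum over removing one remaining piece with nothing left below it):
  1 left: {3}→1  {5}→1
  2 left: {2,3}→1  {3,5}→2  {4,5}→1
  3 left: {1,2,3}→1  {2,3,5}→3  {3,4,5}→3
  4 left: {1,2,3,5}→4  {2,3,4,5}→6
  placing 0:e first → 10 extensions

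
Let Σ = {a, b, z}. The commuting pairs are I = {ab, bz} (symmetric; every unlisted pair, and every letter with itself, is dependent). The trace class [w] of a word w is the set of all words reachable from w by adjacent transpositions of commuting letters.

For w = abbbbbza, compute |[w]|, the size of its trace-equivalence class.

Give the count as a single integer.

56

#0=a has no predecessor
#1=b has no predecessor
#2=b depends on [1:b]
#3=b depends on [2:b]
#4=b depends on [3:b]
#5=b depends on [4:b]
#6=z depends on [0:a]
#7=a depends on [6:z]
sources: [0:a, 1:b]
N(rest) = Σ N(rest − s) over sources s of rest; N(one piece) = 1:
  size 1 → [5]=1  [7]=1
  size 2 → [4,5]=1  [5,7]=2  [6,7]=1
  size 3 → [0,6,7]=1  [3,4,5]=1  [4,5,7]=3  [5,6,7]=3
  size 4 → [0,5,6,7]=4  [2,3,4,5]=1  [3,4,5,7]=4  [4,5,6,7]=6
  size 5 → [0,4,5,6,7]=10  [1,2,3,4,5]=1  [2,3,4,5,7]=5  [3,4,5,6,7]=10
  size 6 → [0,3,4,5,6,7]=20  [1,2,3,4,5,7]=6  [2,3,4,5,6,7]=15
  first=0(a) contributes 21
  first=1(b) contributes 35
|[w]| = 56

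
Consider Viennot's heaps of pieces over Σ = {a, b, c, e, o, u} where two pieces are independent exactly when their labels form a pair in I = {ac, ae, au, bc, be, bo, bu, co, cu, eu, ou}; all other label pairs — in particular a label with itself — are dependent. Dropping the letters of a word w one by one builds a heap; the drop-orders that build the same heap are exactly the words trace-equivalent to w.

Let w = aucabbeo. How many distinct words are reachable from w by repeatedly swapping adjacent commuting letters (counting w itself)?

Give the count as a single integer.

248

0(a) covers ∅
1(u) covers ∅
2(c) covers ∅
3(a) covers 0:a
4(b) covers 3:a
5(b) covers 4:b
6(e) covers 2:c
7(o) covers 3:a, 6:e
floor of heap: 0:a, 1:u, 2:c
completions by unplaced set U, small U first (add the entries for U minus each lowest piece of U):
  |U|=1: {1}:1  {5}:1  {7}:1
  |U|=2: {1,5}:2  {1,7}:2  {4,5}:1  {5,7}:2  {6,7}:1
  |U|=3: {1,4,5}:3  {1,5,7}:6  {1,6,7}:3  {2,6,7}:1  {4,5,7}:3  {5,6,7}:3
  |U|=4: {1,2,6,7}:4  {1,4,5,7}:12  {1,5,6,7}:12  {2,5,6,7}:4  {3,4,5,7}:3  {4,5,6,7}:6
  |U|=5: {0,3,4,5,7}:3  {1,2,5,6,7}:20  {1,3,4,5,7}:15  {1,4,5,6,7}:30  {2,4,5,6,7}:10  {3,4,5,6,7}:9
  |U|=6: {0,1,3,4,5,7}:18  {0,3,4,5,6,7}:12  {1,2,4,5,6,7}:60  {1,3,4,5,6,7}:54  {2,3,4,5,6,7}:19
  start at 0(a): 133
  start at 1(u): 31
  start at 2(c): 84
sum over floor = 248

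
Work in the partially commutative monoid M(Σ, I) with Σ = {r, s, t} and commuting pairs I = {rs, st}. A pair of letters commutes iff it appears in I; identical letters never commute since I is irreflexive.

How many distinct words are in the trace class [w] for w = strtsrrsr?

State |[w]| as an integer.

0(s) covers ∅
1(t) covers ∅
2(r) covers 1:t
3(t) covers 2:r
4(s) covers 0:s
5(r) covers 3:t
6(r) covers 5:r
7(s) covers 4:s
8(r) covers 6:r
floor of heap: 0:s, 1:t
completions by unplaced set U, small U first (add the entries for U minus each lowest piece of U):
  |U|=1: {7}:1  {8}:1
  |U|=2: {4,7}:1  {6,8}:1  {7,8}:2
  |U|=3: {0,4,7}:1  {4,7,8}:3  {5,6,8}:1  {6,7,8}:3
  |U|=4: {0,4,7,8}:4  {3,5,6,8}:1  {4,6,7,8}:6  {5,6,7,8}:4
  |U|=5: {0,4,6,7,8}:10  {2,3,5,6,8}:1  {3,5,6,7,8}:5  {4,5,6,7,8}:10
  |U|=6: {0,4,5,6,7,8}:20  {1,2,3,5,6,8}:1  {2,3,5,6,7,8}:6  {3,4,5,6,7,8}:15
  |U|=7: {0,3,4,5,6,7,8}:35  {1,2,3,5,6,7,8}:7  {2,3,4,5,6,7,8}:21
  start at 0(s): 28
  start at 1(t): 56
sum over floor = 84

84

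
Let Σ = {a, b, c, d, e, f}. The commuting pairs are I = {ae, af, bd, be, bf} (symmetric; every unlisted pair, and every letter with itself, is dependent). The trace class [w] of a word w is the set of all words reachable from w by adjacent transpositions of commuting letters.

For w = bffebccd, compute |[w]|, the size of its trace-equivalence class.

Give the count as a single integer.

#0=b has no predecessor
#1=f has no predecessor
#2=f depends on [1:f]
#3=e depends on [2:f]
#4=b depends on [0:b]
#5=c depends on [3:e, 4:b]
#6=c depends on [5:c]
#7=d depends on [6:c]
sources: [0:b, 1:f]
N(rest) = Σ N(rest − s) over sources s of rest; N(one piece) = 1:
  size 1 → [7]=1
  size 2 → [6,7]=1
  size 3 → [5,6,7]=1
  size 4 → [3,5,6,7]=1  [4,5,6,7]=1
  size 5 → [0,4,5,6,7]=1  [2,3,5,6,7]=1  [3,4,5,6,7]=2
  size 6 → [0,3,4,5,6,7]=3  [1,2,3,5,6,7]=1  [2,3,4,5,6,7]=3
  first=0(b) contributes 4
  first=1(f) contributes 6
|[w]| = 10

10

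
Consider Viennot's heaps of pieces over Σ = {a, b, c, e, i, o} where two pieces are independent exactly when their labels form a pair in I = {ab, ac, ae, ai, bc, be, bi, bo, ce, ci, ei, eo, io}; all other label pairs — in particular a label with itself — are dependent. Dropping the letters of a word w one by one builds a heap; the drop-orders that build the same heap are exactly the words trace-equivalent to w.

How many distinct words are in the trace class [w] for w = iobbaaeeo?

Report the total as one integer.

3780

piece 0:i — minimal
piece 1:o — minimal
piece 2:b — minimal
piece 3:b rests on {2:b}
piece 4:a rests on {1:o}
piece 5:a rests on {4:a}
piece 6:e — minimal
piece 7:e rests on {6:e}
piece 8:o rests on {5:a}
minimal pieces: {0:i, 1:o, 2:b, 6:e}
ways to finish when only these pieces remain (= sum over removing one remaining piece with nothing left below it):
  1 left: {0}→1  {3}→1  {7}→1  {8}→1
  2 left: {0,3}→2  {0,7}→2  {0,8}→2  {2,3}→1  {3,7}→2  {3,8}→2  {5,8}→1  {6,7}→1  {7,8}→2
  3 left: {0,2,3}→3  {0,3,7}→6  {0,3,8}→6  {0,5,8}→3  {0,6,7}→3  {0,7,8}→6  {2,3,7}→3  {2,3,8}→3  {3,5,8}→3  {3,6,7}→3  {3,7,8}→6  {4,5,8}→1  {5,7,8}→3  {6,7,8}→3
  4 left: {0,2,3,7}→12  {0,2,3,8}→12  {0,3,5,8}→12  {0,3,6,7}→12  {0,3,7,8}→24  {0,4,5,8}→4  {0,5,7,8}→12  {0,6,7,8}→12  {1,4,5,8}→1  {2,3,5,8}→6  {2,3,6,7}→6  {2,3,7,8}→12  {3,4,5,8}→4  {3,5,7,8}→12  {3,6,7,8}→12  {4,5,7,8}→4  {5,6,7,8}→6
  5 left: {0,1,4,5,8}→5  {0,2,3,5,8}→30  {0,2,3,6,7}→30  {0,2,3,7,8}→60  {0,3,4,5,8}→20  {0,3,5,7,8}→60  {0,3,6,7,8}→60  {0,4,5,7,8}→20  {0,5,6,7,8}→30  {1,3,4,5,8}→5  {1,4,5,7,8}→5  {2,3,4,5,8}→10  {2,3,5,7,8}→30  {2,3,6,7,8}→30  {3,4,5,7,8}→20  {3,5,6,7,8}→30  {4,5,6,7,8}→10
  6 left: {0,1,3,4,5,8}→30  {0,1,4,5,7,8}→30  {0,2,3,4,5,8}→60  {0,2,3,5,7,8}→180  {0,2,3,6,7,8}→180  {0,3,4,5,7,8}→120  {0,3,5,6,7,8}→180  {0,4,5,6,7,8}→60  {1,2,3,4,5,8}→15  {1,3,4,5,7,8}→30  {1,4,5,6,7,8}→15  {2,3,4,5,7,8}→60  {2,3,5,6,7,8}→90  {3,4,5,6,7,8}→60
  7 left: {0,1,2,3,4,5,8}→105  {0,1,3,4,5,7,8}→210  {0,1,4,5,6,7,8}→105  {0,2,3,4,5,7,8}→420  {0,2,3,5,6,7,8}→630  {0,3,4,5,6,7,8}→420  {1,2,3,4,5,7,8}→105  {1,3,4,5,6,7,8}→105  {2,3,4,5,6,7,8}→210
  placing 0:i first → 420 extensions
  placing 1:o first → 1680 extensions
  placing 2:b first → 840 extensions
  placing 6:e first → 840 extensions
total linear extensions = 3780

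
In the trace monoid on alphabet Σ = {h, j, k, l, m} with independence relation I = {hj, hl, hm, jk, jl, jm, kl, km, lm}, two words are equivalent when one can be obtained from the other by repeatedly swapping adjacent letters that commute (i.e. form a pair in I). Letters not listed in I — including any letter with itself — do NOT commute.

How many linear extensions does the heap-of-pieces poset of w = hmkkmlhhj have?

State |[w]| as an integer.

1512

0(h) covers ∅
1(m) covers ∅
2(k) covers 0:h
3(k) covers 2:k
4(m) covers 1:m
5(l) covers ∅
6(h) covers 3:k
7(h) covers 6:h
8(j) covers ∅
floor of heap: 0:h, 1:m, 5:l, 8:j
completions by unplaced set U, small U first (add the entries for U minus each lowest piece of U):
  |U|=1: {4}:1  {5}:1  {7}:1  {8}:1
  |U|=2: {1,4}:1  {4,5}:2  {4,7}:2  {4,8}:2  {5,7}:2  {5,8}:2  {6,7}:1  {7,8}:2
  |U|=3: {1,4,5}:3  {1,4,7}:3  {1,4,8}:3  {3,6,7}:1  {4,5,7}:6  {4,5,8}:6  {4,6,7}:3  {4,7,8}:6  {5,6,7}:3  {5,7,8}:6  {6,7,8}:3
  |U|=4: {1,4,5,7}:12  {1,4,5,8}:12  {1,4,6,7}:6  {1,4,7,8}:12  {2,3,6,7}:1  {3,4,6,7}:4  {3,5,6,7}:4  {3,6,7,8}:4  {4,5,6,7}:12  {4,5,7,8}:24  {4,6,7,8}:12  {5,6,7,8}:12
  |U|=5: {0,2,3,6,7}:1  {1,3,4,6,7}:10  {1,4,5,6,7}:30  {1,4,5,7,8}:60  {1,4,6,7,8}:30  {2,3,4,6,7}:5  {2,3,5,6,7}:5  {2,3,6,7,8}:5  {3,4,5,6,7}:20  {3,4,6,7,8}:20  {3,5,6,7,8}:20  {4,5,6,7,8}:60
  |U|=6: {0,2,3,4,6,7}:6  {0,2,3,5,6,7}:6  {0,2,3,6,7,8}:6  {1,2,3,4,6,7}:15  {1,3,4,5,6,7}:60  {1,3,4,6,7,8}:60  {1,4,5,6,7,8}:180  {2,3,4,5,6,7}:30  {2,3,4,6,7,8}:30  {2,3,5,6,7,8}:30  {3,4,5,6,7,8}:120
  |U|=7: {0,1,2,3,4,6,7}:21  {0,2,3,4,5,6,7}:42  {0,2,3,4,6,7,8}:42  {0,2,3,5,6,7,8}:42  {1,2,3,4,5,6,7}:105  {1,2,3,4,6,7,8}:105  {1,3,4,5,6,7,8}:420  {2,3,4,5,6,7,8}:210
  start at 0(h): 840
  start at 1(m): 336
  start at 5(l): 168
  start at 8(j): 168
sum over floor = 1512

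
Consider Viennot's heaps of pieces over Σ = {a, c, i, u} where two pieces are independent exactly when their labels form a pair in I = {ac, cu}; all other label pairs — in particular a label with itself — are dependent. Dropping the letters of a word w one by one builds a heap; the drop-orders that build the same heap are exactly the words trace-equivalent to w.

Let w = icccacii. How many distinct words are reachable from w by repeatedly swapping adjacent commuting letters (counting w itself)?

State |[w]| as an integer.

piece 0:i — minimal
piece 1:c rests on {0:i}
piece 2:c rests on {1:c}
piece 3:c rests on {2:c}
piece 4:a rests on {0:i}
piece 5:c rests on {3:c}
piece 6:i rests on {4:a, 5:c}
piece 7:i rests on {6:i}
minimal pieces: {0:i}
ways to finish when only these pieces remain (= sum over removing one remaining piece with nothing left below it):
  1 left: {7}→1
  2 left: {6,7}→1
  3 left: {4,6,7}→1  {5,6,7}→1
  4 left: {3,5,6,7}→1  {4,5,6,7}→2
  5 left: {2,3,5,6,7}→1  {3,4,5,6,7}→3
  6 left: {1,2,3,5,6,7}→1  {2,3,4,5,6,7}→4
  placing 0:i first → 5 extensions

5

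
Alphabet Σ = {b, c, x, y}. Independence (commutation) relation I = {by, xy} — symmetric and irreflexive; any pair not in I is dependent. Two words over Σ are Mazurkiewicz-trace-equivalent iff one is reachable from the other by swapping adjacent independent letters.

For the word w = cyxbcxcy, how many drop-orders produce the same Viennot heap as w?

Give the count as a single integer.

3

piece 0:c — minimal
piece 1:y rests on {0:c}
piece 2:x rests on {0:c}
piece 3:b rests on {2:x}
piece 4:c rests on {1:y, 3:b}
piece 5:x rests on {4:c}
piece 6:c rests on {5:x}
piece 7:y rests on {6:c}
minimal pieces: {0:c}
ways to finish when only these pieces remain (= sum over removing one remaining piece with nothing left below it):
  1 left: {7}→1
  2 left: {6,7}→1
  3 left: {5,6,7}→1
  4 left: {4,5,6,7}→1
  5 left: {1,4,5,6,7}→1  {3,4,5,6,7}→1
  6 left: {1,3,4,5,6,7}→2  {2,3,4,5,6,7}→1
  placing 0:c first → 3 extensions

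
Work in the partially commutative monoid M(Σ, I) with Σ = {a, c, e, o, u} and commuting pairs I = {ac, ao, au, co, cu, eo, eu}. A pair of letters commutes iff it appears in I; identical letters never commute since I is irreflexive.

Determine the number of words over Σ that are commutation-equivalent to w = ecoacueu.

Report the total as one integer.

168

piece 0:e — minimal
piece 1:c rests on {0:e}
piece 2:o — minimal
piece 3:a rests on {0:e}
piece 4:c rests on {1:c}
piece 5:u rests on {2:o}
piece 6:e rests on {3:a, 4:c}
piece 7:u rests on {5:u}
minimal pieces: {0:e, 2:o}
ways to finish when only these pieces remain (= sum over removing one remaining piece with nothing left below it):
  1 left: {6}→1  {7}→1
  2 left: {3,6}→1  {4,6}→1  {5,7}→1  {6,7}→2
  3 left: {1,4,6}→1  {2,5,7}→1  {3,4,6}→2  {3,6,7}→3  {4,6,7}→3  {5,6,7}→3
  4 left: {1,3,4,6}→3  {1,4,6,7}→4  {2,5,6,7}→4  {3,4,6,7}→8  {3,5,6,7}→6  {4,5,6,7}→6
  5 left: {0,1,3,4,6}→3  {1,3,4,6,7}→15  {1,4,5,6,7}→10  {2,3,5,6,7}→10  {2,4,5,6,7}→10  {3,4,5,6,7}→20
  6 left: {0,1,3,4,6,7}→18  {1,2,4,5,6,7}→20  {1,3,4,5,6,7}→45  {2,3,4,5,6,7}→40
  placing 0:e first → 105 extensions
  placing 2:o first → 63 extensions
total linear extensions = 168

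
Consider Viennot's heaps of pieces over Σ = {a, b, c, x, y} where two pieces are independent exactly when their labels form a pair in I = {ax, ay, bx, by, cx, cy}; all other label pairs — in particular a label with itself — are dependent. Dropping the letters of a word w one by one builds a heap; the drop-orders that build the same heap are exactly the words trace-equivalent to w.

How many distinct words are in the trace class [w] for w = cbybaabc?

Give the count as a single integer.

0(c) covers ∅
1(b) covers 0:c
2(y) covers ∅
3(b) covers 1:b
4(a) covers 3:b
5(a) covers 4:a
6(b) covers 5:a
7(c) covers 6:b
floor of heap: 0:c, 2:y
completions by unplaced set U, small U first (add the entries for U minus each lowest piece of U):
  |U|=1: {2}:1  {7}:1
  |U|=2: {2,7}:2  {6,7}:1
  |U|=3: {2,6,7}:3  {5,6,7}:1
  |U|=4: {2,5,6,7}:4  {4,5,6,7}:1
  |U|=5: {2,4,5,6,7}:5  {3,4,5,6,7}:1
  |U|=6: {1,3,4,5,6,7}:1  {2,3,4,5,6,7}:6
  start at 0(c): 7
  start at 2(y): 1
sum over floor = 8

8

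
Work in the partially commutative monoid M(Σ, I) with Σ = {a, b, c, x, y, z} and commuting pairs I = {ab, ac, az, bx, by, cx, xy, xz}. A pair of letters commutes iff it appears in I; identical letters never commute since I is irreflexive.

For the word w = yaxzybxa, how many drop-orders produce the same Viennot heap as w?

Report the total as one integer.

#0=y has no predecessor
#1=a depends on [0:y]
#2=x depends on [1:a]
#3=z depends on [0:y]
#4=y depends on [1:a, 3:z]
#5=b depends on [3:z]
#6=x depends on [2:x]
#7=a depends on [4:y, 6:x]
sources: [0:y]
N(rest) = Σ N(rest − s) over sources s of rest; N(one piece) = 1:
  size 1 → [5]=1  [7]=1
  size 2 → [4,7]=1  [5,7]=2  [6,7]=1
  size 3 → [2,6,7]=1  [4,5,7]=3  [4,6,7]=2  [5,6,7]=3
  size 4 → [2,4,6,7]=3  [2,5,6,7]=4  [3,4,5,7]=3  [4,5,6,7]=8
  size 5 → [1,2,4,6,7]=3  [2,4,5,6,7]=15  [3,4,5,6,7]=11
  size 6 → [1,2,4,5,6,7]=18  [2,3,4,5,6,7]=26
  first=0(y) contributes 44

44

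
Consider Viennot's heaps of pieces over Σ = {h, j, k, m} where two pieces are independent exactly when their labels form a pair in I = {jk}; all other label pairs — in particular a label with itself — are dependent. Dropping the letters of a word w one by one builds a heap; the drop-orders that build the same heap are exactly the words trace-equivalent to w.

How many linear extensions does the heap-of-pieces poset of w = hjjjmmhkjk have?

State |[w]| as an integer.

3

drop 0:h onto floor
drop 1:j onto {0:h}
drop 2:j onto {1:j}
drop 3:j onto {2:j}
drop 4:m onto {3:j}
drop 5:m onto {4:m}
drop 6:h onto {5:m}
drop 7:k onto {6:h}
drop 8:j onto {6:h}
drop 9:k onto {7:k}
ground layer = {0:h}
drop-orders for the pieces not yet dropped (sum over which currently-grounded one goes next):
  1 to go: {8} 1  {9} 1
  2 to go: {7,9} 1  {8,9} 2
  3 to go: {7,8,9} 3
  4 to go: {6,7,8,9} 3
  5 to go: {5,6,7,8,9} 3
  6 to go: {4,5,6,7,8,9} 3
  7 to go: {3,4,5,6,7,8,9} 3
  8 to go: {2,3,4,5,6,7,8,9} 3
  if 0:h drops first: 3 orders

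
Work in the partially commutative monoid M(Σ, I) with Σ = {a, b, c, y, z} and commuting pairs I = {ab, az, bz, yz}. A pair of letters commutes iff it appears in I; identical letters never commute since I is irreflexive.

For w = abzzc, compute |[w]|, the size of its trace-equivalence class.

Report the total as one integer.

12

drop 0:a onto floor
drop 1:b onto floor
drop 2:z onto floor
drop 3:z onto {2:z}
drop 4:c onto {0:a, 1:b, 3:z}
ground layer = {0:a, 1:b, 2:z}
drop-orders for the pieces not yet dropped (sum over which currently-grounded one goes next):
  1 to go: {4} 1
  2 to go: {0,4} 1  {1,4} 1  {3,4} 1
  3 to go: {0,1,4} 2  {0,3,4} 2  {1,3,4} 2  {2,3,4} 1
  if 0:a drops first: 3 orders
  if 1:b drops first: 3 orders
  if 2:z drops first: 6 orders
heap linearizations: 12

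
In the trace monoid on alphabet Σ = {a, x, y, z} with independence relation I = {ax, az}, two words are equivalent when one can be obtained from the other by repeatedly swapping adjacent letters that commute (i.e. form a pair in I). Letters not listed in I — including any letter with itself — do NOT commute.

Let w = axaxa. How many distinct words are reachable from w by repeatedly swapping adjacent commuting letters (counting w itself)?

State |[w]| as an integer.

0(a) covers ∅
1(x) covers ∅
2(a) covers 0:a
3(x) covers 1:x
4(a) covers 2:a
floor of heap: 0:a, 1:x
completions by unplaced set U, small U first (add the entries for U minus each lowest piece of U):
  |U|=1: {3}:1  {4}:1
  |U|=2: {1,3}:1  {2,4}:1  {3,4}:2
  |U|=3: {0,2,4}:1  {1,3,4}:3  {2,3,4}:3
  start at 0(a): 6
  start at 1(x): 4
sum over floor = 10

10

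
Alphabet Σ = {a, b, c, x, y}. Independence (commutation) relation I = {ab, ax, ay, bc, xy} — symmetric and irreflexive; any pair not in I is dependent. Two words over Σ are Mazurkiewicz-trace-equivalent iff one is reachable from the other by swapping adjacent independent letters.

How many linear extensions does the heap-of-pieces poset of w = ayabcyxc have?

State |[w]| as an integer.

18

piece 0:a — minimal
piece 1:y — minimal
piece 2:a rests on {0:a}
piece 3:b rests on {1:y}
piece 4:c rests on {1:y, 2:a}
piece 5:y rests on {3:b, 4:c}
piece 6:x rests on {3:b, 4:c}
piece 7:c rests on {5:y, 6:x}
minimal pieces: {0:a, 1:y}
ways to finish when only these pieces remain (= sum over removing one remaining piece with nothing left below it):
  1 left: {7}→1
  2 left: {5,7}→1  {6,7}→1
  3 left: {5,6,7}→2
  4 left: {3,5,6,7}→2  {4,5,6,7}→2
  5 left: {2,4,5,6,7}→2  {3,4,5,6,7}→4
  6 left: {0,2,4,5,6,7}→2  {1,3,4,5,6,7}→4  {2,3,4,5,6,7}→6
  placing 0:a first → 10 extensions
  placing 1:y first → 8 extensions
total linear extensions = 18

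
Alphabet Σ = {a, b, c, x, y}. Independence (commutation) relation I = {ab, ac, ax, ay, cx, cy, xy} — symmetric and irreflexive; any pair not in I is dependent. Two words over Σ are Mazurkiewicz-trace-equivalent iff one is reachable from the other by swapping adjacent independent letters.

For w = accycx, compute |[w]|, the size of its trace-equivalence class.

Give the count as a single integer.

120

drop 0:a onto floor
drop 1:c onto floor
drop 2:c onto {1:c}
drop 3:y onto floor
drop 4:c onto {2:c}
drop 5:x onto floor
ground layer = {0:a, 1:c, 3:y, 5:x}
drop-orders for the pieces not yet dropped (sum over which currently-grounded one goes next):
  1 to go: {0} 1  {3} 1  {4} 1  {5} 1
  2 to go: {0,3} 2  {0,4} 2  {0,5} 2  {2,4} 1  {3,4} 2  {3,5} 2  {4,5} 2
  3 to go: {0,2,4} 3  {0,3,4} 6  {0,3,5} 6  {0,4,5} 6  {1,2,4} 1  {2,3,4} 3  {2,4,5} 3  {3,4,5} 6
  4 to go: {0,1,2,4} 4  {0,2,3,4} 12  {0,2,4,5} 12  {0,3,4,5} 24  {1,2,3,4} 4  {1,2,4,5} 4  {2,3,4,5} 12
  if 0:a drops first: 20 orders
  if 1:c drops first: 60 orders
  if 3:y drops first: 20 orders
  if 5:x drops first: 20 orders
heap linearizations: 120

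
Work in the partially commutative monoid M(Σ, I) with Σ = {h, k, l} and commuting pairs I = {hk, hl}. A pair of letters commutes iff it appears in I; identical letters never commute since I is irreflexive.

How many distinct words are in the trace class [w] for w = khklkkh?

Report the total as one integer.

drop 0:k onto floor
drop 1:h onto floor
drop 2:k onto {0:k}
drop 3:l onto {2:k}
drop 4:k onto {3:l}
drop 5:k onto {4:k}
drop 6:h onto {1:h}
ground layer = {0:k, 1:h}
drop-orders for the pieces not yet dropped (sum over which currently-grounded one goes next):
  1 to go: {5} 1  {6} 1
  2 to go: {1,6} 1  {4,5} 1  {5,6} 2
  3 to go: {1,5,6} 3  {3,4,5} 1  {4,5,6} 3
  4 to go: {1,4,5,6} 6  {2,3,4,5} 1  {3,4,5,6} 4
  5 to go: {0,2,3,4,5} 1  {1,3,4,5,6} 10  {2,3,4,5,6} 5
  if 0:k drops first: 15 orders
  if 1:h drops first: 6 orders
heap linearizations: 21

21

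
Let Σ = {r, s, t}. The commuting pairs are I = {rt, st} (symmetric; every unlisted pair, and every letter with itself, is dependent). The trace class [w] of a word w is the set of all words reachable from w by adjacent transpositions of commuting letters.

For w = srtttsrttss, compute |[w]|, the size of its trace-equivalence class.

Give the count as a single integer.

0(s) covers ∅
1(r) covers 0:s
2(t) covers ∅
3(t) covers 2:t
4(t) covers 3:t
5(s) covers 1:r
6(r) covers 5:s
7(t) covers 4:t
8(t) covers 7:t
9(s) covers 6:r
10(s) covers 9:s
floor of heap: 0:s, 2:t
completions by unplaced set U, small U first (add the entries for U minus each lowest piece of U):
  |U|=1: {8}:1  {10}:1
  |U|=2: {7,8}:1  {8,10}:2  {9,10}:1
  |U|=3: {4,7,8}:1  {6,9,10}:1  {7,8,10}:3  {8,9,10}:3
  |U|=4: {3,4,7,8}:1  {4,7,8,10}:4  {5,6,9,10}:1  {6,8,9,10}:4  {7,8,9,10}:6
  |U|=5: {1,5,6,9,10}:1  {2,3,4,7,8}:1  {3,4,7,8,10}:5  {4,7,8,9,10}:10  {5,6,8,9,10}:5  {6,7,8,9,10}:10
  |U|=6: {0,1,5,6,9,10}:1  {1,5,6,8,9,10}:6  {2,3,4,7,8,10}:6  {3,4,7,8,9,10}:15  {4,6,7,8,9,10}:20  {5,6,7,8,9,10}:15
  |U|=7: {0,1,5,6,8,9,10}:7  {1,5,6,7,8,9,10}:21  {2,3,4,7,8,9,10}:21  {3,4,6,7,8,9,10}:35  {4,5,6,7,8,9,10}:35
  |U|=8: {0,1,5,6,7,8,9,10}:28  {1,4,5,6,7,8,9,10}:56  {2,3,4,6,7,8,9,10}:56  {3,4,5,6,7,8,9,10}:70
  |U|=9: {0,1,4,5,6,7,8,9,10}:84  {1,3,4,5,6,7,8,9,10}:126  {2,3,4,5,6,7,8,9,10}:126
  start at 0(s): 252
  start at 2(t): 210
sum over floor = 462

462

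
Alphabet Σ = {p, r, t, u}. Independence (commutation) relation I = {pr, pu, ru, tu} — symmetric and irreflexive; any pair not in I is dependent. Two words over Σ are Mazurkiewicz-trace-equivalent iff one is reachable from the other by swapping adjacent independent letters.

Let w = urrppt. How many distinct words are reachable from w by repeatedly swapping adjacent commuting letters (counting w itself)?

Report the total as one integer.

36

piece 0:u — minimal
piece 1:r — minimal
piece 2:r rests on {1:r}
piece 3:p — minimal
piece 4:p rests on {3:p}
piece 5:t rests on {2:r, 4:p}
minimal pieces: {0:u, 1:r, 3:p}
ways to finish when only these pieces remain (= sum over removing one remaining piece with nothing left below it):
  1 left: {0}→1  {5}→1
  2 left: {0,5}→2  {2,5}→1  {4,5}→1
  3 left: {0,2,5}→3  {0,4,5}→3  {1,2,5}→1  {2,4,5}→2  {3,4,5}→1
  4 left: {0,1,2,5}→4  {0,2,4,5}→8  {0,3,4,5}→4  {1,2,4,5}→3  {2,3,4,5}→3
  placing 0:u first → 6 extensions
  placing 1:r first → 15 extensions
  placing 3:p first → 15 extensions
total linear extensions = 36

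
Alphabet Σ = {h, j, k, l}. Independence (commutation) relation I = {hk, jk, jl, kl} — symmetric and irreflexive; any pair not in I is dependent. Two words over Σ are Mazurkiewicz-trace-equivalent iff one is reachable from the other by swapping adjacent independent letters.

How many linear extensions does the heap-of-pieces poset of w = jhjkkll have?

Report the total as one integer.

63

piece 0:j — minimal
piece 1:h rests on {0:j}
piece 2:j rests on {1:h}
piece 3:k — minimal
piece 4:k rests on {3:k}
piece 5:l rests on {1:h}
piece 6:l rests on {5:l}
minimal pieces: {0:j, 3:k}
ways to finish when only these pieces remain (= sum over removing one remaining piece with nothing left below it):
  1 left: {2}→1  {4}→1  {6}→1
  2 left: {2,4}→2  {2,6}→2  {3,4}→1  {4,6}→2  {5,6}→1
  3 left: {2,3,4}→3  {2,4,6}→6  {2,5,6}→3  {3,4,6}→3  {4,5,6}→3
  4 left: {1,2,5,6}→3  {2,3,4,6}→12  {2,4,5,6}→12  {3,4,5,6}→6
  5 left: {0,1,2,5,6}→3  {1,2,4,5,6}→15  {2,3,4,5,6}→30
  placing 0:j first → 45 extensions
  placing 3:k first → 18 extensions
total linear extensions = 63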